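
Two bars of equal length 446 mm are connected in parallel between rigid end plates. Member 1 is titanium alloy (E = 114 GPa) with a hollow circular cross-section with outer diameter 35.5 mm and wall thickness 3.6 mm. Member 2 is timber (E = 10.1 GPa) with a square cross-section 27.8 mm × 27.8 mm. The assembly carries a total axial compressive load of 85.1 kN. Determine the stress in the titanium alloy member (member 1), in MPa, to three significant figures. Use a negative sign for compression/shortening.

A_1 = 360.8 mm².
A_2 = 772.8 mm².
Equal strain + equilibrium ⇒ each member carries load in proportion to AE: A₁E₁ = 41130000 N, A₂E₂ = 7806000 N, ΣAE = 48930000 N.
σ₁ = P·E₁/ΣAE = -85100·114000/48930000 = -198.3 MPa.

-198 MPa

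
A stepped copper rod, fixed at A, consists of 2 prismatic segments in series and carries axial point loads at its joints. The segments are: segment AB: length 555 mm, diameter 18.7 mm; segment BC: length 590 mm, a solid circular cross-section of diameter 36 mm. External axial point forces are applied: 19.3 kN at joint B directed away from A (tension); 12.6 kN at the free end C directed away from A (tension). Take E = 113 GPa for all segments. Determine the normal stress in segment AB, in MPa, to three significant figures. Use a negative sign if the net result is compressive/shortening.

Internal axial forces (sectioning from the free end, tension +): N_BC = 12.6 kN, N_AB = 31.9 kN.
A_AB = 274.6 mm².
σ_AB = N_AB/A_AB = 31900/274.6 = 116.1 MPa.

116 MPa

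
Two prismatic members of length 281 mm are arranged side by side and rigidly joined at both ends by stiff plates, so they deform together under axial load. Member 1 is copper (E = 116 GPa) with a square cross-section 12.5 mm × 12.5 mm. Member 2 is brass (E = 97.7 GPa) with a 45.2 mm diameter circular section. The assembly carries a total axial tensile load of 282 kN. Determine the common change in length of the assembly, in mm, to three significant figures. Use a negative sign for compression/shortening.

0.453 mm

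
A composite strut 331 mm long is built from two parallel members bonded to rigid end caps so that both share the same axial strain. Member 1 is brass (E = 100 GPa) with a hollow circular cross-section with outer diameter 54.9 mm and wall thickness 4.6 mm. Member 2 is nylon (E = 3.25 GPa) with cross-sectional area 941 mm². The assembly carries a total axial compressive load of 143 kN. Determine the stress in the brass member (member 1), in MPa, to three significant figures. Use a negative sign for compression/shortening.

A_1 = 726.9 mm².
Equal strain + equilibrium ⇒ each member carries load in proportion to AE: A₁E₁ = 72690000 N, A₂E₂ = 3058000 N, ΣAE = 75750000 N.
σ₁ = P·E₁/ΣAE = -143000·100000/75750000 = -188.8 MPa.

-189 MPa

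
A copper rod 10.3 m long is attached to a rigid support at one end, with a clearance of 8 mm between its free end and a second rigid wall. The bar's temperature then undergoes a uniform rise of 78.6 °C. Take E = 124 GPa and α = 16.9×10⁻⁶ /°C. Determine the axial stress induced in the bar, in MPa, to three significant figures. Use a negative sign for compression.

-68.4 MPa

Free thermal expansion αLΔT = 16.9e-6 · 10300 · 78.6 = 13.68 mm.
The walls engage after the gap closes; constrained expansion = 13.68 − 8 = 5.682 mm.
The walls impose strain ε = −(5.682)/10300 = -5.5164e-04; σ = Eε = 124000 · -5.5164e-04 = -68.4 MPa.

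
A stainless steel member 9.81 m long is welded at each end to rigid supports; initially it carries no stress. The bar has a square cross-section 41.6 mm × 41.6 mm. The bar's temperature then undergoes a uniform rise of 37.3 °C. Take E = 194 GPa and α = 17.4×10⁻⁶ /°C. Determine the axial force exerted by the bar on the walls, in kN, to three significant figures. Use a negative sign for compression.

-218 kN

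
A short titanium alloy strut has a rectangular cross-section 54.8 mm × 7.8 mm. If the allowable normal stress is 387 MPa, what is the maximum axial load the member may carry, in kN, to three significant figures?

165 kN

A = 427.4 mm².
P_max = σ_allow · A = 387 · 427.4 = 165400 N = 165.4 kN.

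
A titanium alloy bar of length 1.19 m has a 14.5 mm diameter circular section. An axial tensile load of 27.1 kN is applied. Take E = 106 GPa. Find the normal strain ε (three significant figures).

0.00155

A = 165.1 mm².
σ = N/A = 164.1 MPa; ε = σ/E = 164.1/106000 = 1.548e-03.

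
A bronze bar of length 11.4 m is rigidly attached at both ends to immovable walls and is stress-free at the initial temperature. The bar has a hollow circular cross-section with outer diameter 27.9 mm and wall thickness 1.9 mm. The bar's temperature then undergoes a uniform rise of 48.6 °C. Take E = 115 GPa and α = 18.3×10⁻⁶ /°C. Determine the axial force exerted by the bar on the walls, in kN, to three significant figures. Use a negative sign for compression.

Free thermal expansion αLΔT = 18.3e-6 · 11400 · 48.6 = 10.14 mm.
The walls impose strain ε = −(10.14)/11400 = -8.8938e-04; σ = Eε = 115000 · -8.8938e-04 = -102.3 MPa.
Wall reaction R = σ·A = -102.3·155.2 = -15870 N = -15.87 kN.

-15.9 kN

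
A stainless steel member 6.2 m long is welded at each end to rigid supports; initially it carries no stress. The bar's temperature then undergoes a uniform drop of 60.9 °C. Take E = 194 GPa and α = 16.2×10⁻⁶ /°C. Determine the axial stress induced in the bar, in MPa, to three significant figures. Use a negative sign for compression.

Free thermal expansion αLΔT = 16.2e-6 · 6200 · -60.9 = -6.117 mm.
The walls impose strain ε = −(-6.117)/6200 = 9.8658e-04; σ = Eε = 194000 · 9.8658e-04 = 191.4 MPa.

191 MPa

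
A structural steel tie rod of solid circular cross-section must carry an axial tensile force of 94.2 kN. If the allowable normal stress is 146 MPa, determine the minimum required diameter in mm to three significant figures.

28.7 mm

Required area A ≥ P/σ_allow = 94200/146 = 645.2 mm².
For a solid circular section, d ≥ √(4A/π) = 28.66 mm.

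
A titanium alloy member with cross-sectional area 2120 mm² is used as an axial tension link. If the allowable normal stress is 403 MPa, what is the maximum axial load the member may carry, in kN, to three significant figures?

P_max = σ_allow · A = 403 · 2120 = 854400 N = 854.4 kN.

854 kN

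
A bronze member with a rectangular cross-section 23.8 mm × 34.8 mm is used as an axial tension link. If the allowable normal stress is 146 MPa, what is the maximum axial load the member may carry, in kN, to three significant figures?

121 kN

A = 828.2 mm².
P_max = σ_allow · A = 146 · 828.2 = 120900 N = 120.9 kN.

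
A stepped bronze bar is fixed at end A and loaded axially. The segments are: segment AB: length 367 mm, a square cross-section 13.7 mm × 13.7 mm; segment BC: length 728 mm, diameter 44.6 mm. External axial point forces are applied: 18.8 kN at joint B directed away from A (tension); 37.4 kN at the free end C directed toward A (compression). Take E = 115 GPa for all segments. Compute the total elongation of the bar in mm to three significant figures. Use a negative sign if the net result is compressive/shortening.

-0.468 mm

Internal axial forces (sectioning from the free end, tension +): N_BC = -37.4 kN, N_AB = -18.6 kN.
A_AB = 187.7 mm².
A_BC = 1562 mm².
δ_AB = -18600·367/(187.7·115000) = -0.3163 mm
δ_BC = -37400·728/(1562·115000) = -0.1515 mm
δ = Σδ_i = -0.4678 mm.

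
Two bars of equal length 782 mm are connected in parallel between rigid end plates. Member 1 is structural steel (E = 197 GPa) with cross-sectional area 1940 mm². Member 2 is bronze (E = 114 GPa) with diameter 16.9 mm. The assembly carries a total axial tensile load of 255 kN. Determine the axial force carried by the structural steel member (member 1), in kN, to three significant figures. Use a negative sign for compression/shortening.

239 kN

A_2 = 224.3 mm².
Equal strain + equilibrium ⇒ each member carries load in proportion to AE: A₁E₁ = 382200000 N, A₂E₂ = 25570000 N, ΣAE = 407800000 N.
F₁ = P·A₁E₁/ΣAE = 255000·382200000/407800000 = 239000 N.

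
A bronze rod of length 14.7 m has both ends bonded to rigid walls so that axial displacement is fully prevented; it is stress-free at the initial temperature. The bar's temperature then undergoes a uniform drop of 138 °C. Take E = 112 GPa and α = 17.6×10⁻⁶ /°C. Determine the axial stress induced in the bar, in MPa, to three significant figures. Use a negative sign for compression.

272 MPa

Free thermal expansion αLΔT = 17.6e-6 · 14700 · -138 = -35.7 mm.
The walls impose strain ε = −(-35.7)/14700 = 2.4288e-03; σ = Eε = 112000 · 2.4288e-03 = 272 MPa.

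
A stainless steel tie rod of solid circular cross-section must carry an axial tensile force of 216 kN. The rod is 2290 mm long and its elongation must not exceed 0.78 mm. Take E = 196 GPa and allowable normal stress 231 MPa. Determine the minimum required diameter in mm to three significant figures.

64.2 mm

Required area A ≥ P/σ_allow = 216000/231 = 935.1 mm².
For a solid circular section, d ≥ √(4A/π) = 34.5 mm.
Elongation limit: A ≥ PL/(Eδ_allow) = 216000·2290/(196000·0.78) = 3235 mm² ⇒ d ≥ 64.18 mm.
The elongation limit governs.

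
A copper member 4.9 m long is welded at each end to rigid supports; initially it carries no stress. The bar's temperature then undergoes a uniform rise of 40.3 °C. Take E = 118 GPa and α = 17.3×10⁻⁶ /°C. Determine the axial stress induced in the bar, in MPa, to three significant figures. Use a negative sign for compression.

Free thermal expansion αLΔT = 17.3e-6 · 4900 · 40.3 = 3.416 mm.
The walls impose strain ε = −(3.416)/4900 = -6.9719e-04; σ = Eε = 118000 · -6.9719e-04 = -82.27 MPa.

-82.3 MPa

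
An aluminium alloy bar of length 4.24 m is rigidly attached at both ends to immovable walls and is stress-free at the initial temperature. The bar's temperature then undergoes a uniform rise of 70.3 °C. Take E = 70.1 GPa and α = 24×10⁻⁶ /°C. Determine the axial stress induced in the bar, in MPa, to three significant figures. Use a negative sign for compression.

Free thermal expansion αLΔT = 24e-6 · 4240 · 70.3 = 7.154 mm.
The walls impose strain ε = −(7.154)/4240 = -1.6872e-03; σ = Eε = 70100 · -1.6872e-03 = -118.3 MPa.

-118 MPa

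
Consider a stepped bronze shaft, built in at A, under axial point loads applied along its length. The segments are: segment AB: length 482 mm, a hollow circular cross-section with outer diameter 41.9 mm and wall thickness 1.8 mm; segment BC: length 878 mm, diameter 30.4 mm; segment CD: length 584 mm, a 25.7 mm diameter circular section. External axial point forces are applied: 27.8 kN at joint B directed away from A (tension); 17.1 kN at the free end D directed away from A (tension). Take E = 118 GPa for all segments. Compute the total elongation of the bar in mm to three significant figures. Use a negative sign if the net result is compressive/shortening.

1.15 mm

Internal axial forces (sectioning from the free end, tension +): N_CD = 17.1 kN, N_BC = 17.1 kN, N_AB = 44.9 kN.
A_AB = 226.8 mm².
A_BC = 725.8 mm².
A_CD = 518.7 mm².
δ_AB = 44900·482/(226.8·118000) = 0.8088 mm
δ_BC = 17100·878/(725.8·118000) = 0.1753 mm
δ_CD = 17100·584/(518.7·118000) = 0.1631 mm
δ = Σδ_i = 1.147 mm.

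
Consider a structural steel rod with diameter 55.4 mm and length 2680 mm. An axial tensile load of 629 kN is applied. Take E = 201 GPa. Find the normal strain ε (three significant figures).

A = 2411 mm².
σ = N/A = 260.9 MPa; ε = σ/E = 260.9/201000 = 1.298e-03.

0.00130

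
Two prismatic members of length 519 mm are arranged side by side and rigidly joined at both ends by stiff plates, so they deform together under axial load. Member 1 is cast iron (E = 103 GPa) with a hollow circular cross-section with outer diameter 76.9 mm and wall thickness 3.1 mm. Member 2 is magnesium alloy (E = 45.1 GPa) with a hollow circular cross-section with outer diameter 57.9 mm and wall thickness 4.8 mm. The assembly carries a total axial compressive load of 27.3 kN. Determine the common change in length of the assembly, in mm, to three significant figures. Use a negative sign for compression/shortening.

-0.129 mm

A_1 = 718.7 mm².
A_2 = 800.7 mm².
Equal strain + equilibrium ⇒ each member carries load in proportion to AE: A₁E₁ = 74030000 N, A₂E₂ = 36110000 N, ΣAE = 110100000 N.
δ = PL/ΣAE = -27300·519/110100000 = -0.1286 mm.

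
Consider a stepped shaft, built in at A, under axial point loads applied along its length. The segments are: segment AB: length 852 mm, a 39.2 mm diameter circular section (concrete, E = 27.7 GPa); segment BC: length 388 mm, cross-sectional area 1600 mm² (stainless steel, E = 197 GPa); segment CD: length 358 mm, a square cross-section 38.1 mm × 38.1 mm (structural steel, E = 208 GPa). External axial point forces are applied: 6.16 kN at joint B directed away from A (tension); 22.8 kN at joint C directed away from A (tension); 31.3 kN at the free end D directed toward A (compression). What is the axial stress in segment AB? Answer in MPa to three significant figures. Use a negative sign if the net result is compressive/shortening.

-1.94 MPa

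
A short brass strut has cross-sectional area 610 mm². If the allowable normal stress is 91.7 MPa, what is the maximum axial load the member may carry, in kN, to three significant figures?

P_max = σ_allow · A = 91.7 · 610 = 55940 N = 55.94 kN.

55.9 kN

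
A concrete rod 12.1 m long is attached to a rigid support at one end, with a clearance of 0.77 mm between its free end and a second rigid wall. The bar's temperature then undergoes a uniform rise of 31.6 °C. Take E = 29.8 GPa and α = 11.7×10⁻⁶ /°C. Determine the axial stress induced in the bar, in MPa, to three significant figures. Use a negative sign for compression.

Free thermal expansion αLΔT = 11.7e-6 · 12100 · 31.6 = 4.474 mm.
The walls engage after the gap closes; constrained expansion = 4.474 − 0.77 = 3.704 mm.
The walls impose strain ε = −(3.704)/12100 = -3.0608e-04; σ = Eε = 29800 · -3.0608e-04 = -9.121 MPa.

-9.12 MPa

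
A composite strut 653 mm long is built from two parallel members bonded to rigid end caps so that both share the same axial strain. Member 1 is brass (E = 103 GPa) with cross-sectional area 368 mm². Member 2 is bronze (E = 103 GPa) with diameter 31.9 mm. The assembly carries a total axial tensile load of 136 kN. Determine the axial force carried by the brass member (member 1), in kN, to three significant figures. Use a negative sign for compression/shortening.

A_2 = 799.2 mm².
Equal strain + equilibrium ⇒ each member carries load in proportion to AE: A₁E₁ = 37900000 N, A₂E₂ = 82320000 N, ΣAE = 120200000 N.
F₁ = P·A₁E₁/ΣAE = 136000·37900000/120200000 = 42880 N.

42.9 kN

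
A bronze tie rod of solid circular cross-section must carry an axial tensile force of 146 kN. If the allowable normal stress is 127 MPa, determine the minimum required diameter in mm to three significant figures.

Required area A ≥ P/σ_allow = 146000/127 = 1150 mm².
For a solid circular section, d ≥ √(4A/π) = 38.26 mm.

38.3 mm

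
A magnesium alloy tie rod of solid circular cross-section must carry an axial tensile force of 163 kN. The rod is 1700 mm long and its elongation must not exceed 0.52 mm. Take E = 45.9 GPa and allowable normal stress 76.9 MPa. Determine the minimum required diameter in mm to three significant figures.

Required area A ≥ P/σ_allow = 163000/76.9 = 2120 mm².
For a solid circular section, d ≥ √(4A/π) = 51.95 mm.
Elongation limit: A ≥ PL/(Eδ_allow) = 163000·1700/(45900·0.52) = 11610 mm² ⇒ d ≥ 121.6 mm.
The elongation limit governs.

122 mm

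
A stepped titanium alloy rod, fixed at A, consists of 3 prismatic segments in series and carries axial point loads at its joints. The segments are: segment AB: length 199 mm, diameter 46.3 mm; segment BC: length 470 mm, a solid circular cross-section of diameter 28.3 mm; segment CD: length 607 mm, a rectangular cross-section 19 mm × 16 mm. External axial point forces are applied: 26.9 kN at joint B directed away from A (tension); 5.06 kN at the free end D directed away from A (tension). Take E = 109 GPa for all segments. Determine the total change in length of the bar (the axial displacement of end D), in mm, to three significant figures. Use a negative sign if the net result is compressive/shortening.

0.162 mm

Internal axial forces (sectioning from the free end, tension +): N_CD = 5.06 kN, N_BC = 5.06 kN, N_AB = 31.96 kN.
A_AB = 1684 mm².
A_BC = 629 mm².
A_CD = 304 mm².
δ_AB = 31960·199/(1684·109000) = 0.03466 mm
δ_BC = 5060·470/(629·109000) = 0.03469 mm
δ_CD = 5060·607/(304·109000) = 0.09269 mm
δ = Σδ_i = 0.162 mm.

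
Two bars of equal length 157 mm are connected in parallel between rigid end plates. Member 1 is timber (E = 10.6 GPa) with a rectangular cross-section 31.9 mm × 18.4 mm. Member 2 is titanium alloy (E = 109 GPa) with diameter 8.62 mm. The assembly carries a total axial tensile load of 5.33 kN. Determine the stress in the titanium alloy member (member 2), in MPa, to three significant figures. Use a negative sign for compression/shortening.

A_1 = 587 mm².
A_2 = 58.36 mm².
Equal strain + equilibrium ⇒ each member carries load in proportion to AE: A₁E₁ = 6222000 N, A₂E₂ = 6361000 N, ΣAE = 12580000 N.
σ₂ = P·E₂/ΣAE = 5330·109000/12580000 = 46.17 MPa.

46.2 MPa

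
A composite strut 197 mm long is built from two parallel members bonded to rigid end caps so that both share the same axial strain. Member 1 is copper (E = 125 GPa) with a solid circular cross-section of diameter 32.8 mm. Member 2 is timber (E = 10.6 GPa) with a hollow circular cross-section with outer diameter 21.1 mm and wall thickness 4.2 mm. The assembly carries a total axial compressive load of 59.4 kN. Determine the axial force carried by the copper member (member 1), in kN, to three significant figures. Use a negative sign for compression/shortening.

-58.1 kN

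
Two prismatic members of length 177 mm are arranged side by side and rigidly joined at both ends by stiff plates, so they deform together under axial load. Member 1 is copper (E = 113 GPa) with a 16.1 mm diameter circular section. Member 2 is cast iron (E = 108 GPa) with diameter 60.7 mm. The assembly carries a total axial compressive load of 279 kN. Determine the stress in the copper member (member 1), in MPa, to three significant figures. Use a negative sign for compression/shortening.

-94.0 MPa

A_1 = 203.6 mm².
A_2 = 2894 mm².
Equal strain + equilibrium ⇒ each member carries load in proportion to AE: A₁E₁ = 23000000 N, A₂E₂ = 312500000 N, ΣAE = 335500000 N.
σ₁ = P·E₁/ΣAE = -279000·113000/335500000 = -93.96 MPa.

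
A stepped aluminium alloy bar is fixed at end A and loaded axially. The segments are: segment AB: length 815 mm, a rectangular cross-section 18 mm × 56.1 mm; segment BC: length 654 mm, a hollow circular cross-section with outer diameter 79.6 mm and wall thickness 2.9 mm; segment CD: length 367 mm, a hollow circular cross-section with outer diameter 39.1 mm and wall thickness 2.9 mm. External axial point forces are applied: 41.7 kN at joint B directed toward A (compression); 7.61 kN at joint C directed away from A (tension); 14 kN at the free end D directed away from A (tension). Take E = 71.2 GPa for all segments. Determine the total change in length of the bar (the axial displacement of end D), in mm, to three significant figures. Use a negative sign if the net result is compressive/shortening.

0.275 mm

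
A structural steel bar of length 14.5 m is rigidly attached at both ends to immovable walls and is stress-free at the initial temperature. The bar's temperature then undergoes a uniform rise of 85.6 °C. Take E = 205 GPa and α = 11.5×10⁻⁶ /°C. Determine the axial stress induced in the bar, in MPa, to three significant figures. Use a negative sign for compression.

Free thermal expansion αLΔT = 11.5e-6 · 14500 · 85.6 = 14.27 mm.
The walls impose strain ε = −(14.27)/14500 = -9.8440e-04; σ = Eε = 205000 · -9.8440e-04 = -201.8 MPa.

-202 MPa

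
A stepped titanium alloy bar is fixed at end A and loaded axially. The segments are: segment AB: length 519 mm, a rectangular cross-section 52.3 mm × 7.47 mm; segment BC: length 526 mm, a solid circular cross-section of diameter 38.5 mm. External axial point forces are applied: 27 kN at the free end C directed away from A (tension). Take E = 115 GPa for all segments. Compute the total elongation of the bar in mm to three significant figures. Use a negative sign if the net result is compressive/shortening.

0.418 mm

Internal axial forces (sectioning from the free end, tension +): N_BC = 27 kN, N_AB = 27 kN.
A_AB = 390.7 mm².
A_BC = 1164 mm².
δ_AB = 27000·519/(390.7·115000) = 0.3119 mm
δ_BC = 27000·526/(1164·115000) = 0.1061 mm
δ = Σδ_i = 0.418 mm.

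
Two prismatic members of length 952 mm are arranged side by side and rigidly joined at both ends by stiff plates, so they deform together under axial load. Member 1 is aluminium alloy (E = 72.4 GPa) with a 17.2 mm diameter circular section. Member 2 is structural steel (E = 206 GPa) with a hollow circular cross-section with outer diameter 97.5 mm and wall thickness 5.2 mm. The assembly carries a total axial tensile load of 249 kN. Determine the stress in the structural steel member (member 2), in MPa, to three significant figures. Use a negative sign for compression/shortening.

157 MPa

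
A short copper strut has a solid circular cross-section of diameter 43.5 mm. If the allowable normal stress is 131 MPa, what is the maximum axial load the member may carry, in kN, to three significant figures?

A = 1486 mm².
P_max = σ_allow · A = 131 · 1486 = 194700 N = 194.7 kN.

195 kN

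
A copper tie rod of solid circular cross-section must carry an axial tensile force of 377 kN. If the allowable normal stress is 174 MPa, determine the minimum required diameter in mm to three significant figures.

52.5 mm

Required area A ≥ P/σ_allow = 377000/174 = 2167 mm².
For a solid circular section, d ≥ √(4A/π) = 52.52 mm.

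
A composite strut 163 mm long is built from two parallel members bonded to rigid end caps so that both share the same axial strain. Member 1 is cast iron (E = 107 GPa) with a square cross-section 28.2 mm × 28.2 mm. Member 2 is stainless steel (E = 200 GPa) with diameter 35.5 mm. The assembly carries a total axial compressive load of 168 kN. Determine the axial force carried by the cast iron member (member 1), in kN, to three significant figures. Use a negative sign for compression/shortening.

-50.5 kN

A_1 = 795.2 mm².
A_2 = 989.8 mm².
Equal strain + equilibrium ⇒ each member carries load in proportion to AE: A₁E₁ = 85090000 N, A₂E₂ = 198000000 N, ΣAE = 283100000 N.
F₁ = P·A₁E₁/ΣAE = -168000·85090000/283100000 = -50500 N.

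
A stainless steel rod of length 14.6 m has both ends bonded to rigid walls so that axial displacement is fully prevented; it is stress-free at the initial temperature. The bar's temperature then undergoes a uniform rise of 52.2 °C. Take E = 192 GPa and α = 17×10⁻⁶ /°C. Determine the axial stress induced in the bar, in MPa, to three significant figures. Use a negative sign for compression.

-170 MPa

Free thermal expansion αLΔT = 17e-6 · 14600 · 52.2 = 12.96 mm.
The walls impose strain ε = −(12.96)/14600 = -8.8740e-04; σ = Eε = 192000 · -8.8740e-04 = -170.4 MPa.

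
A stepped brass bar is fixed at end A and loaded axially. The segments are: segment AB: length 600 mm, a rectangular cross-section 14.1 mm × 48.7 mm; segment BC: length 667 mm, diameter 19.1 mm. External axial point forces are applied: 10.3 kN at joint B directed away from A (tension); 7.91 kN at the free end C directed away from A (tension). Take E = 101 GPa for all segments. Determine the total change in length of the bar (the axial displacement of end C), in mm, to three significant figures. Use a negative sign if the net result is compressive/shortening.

0.340 mm

Internal axial forces (sectioning from the free end, tension +): N_BC = 7.91 kN, N_AB = 18.21 kN.
A_AB = 686.7 mm².
A_BC = 286.5 mm².
δ_AB = 18210·600/(686.7·101000) = 0.1575 mm
δ_BC = 7910·667/(286.5·101000) = 0.1823 mm
δ = Σδ_i = 0.3399 mm.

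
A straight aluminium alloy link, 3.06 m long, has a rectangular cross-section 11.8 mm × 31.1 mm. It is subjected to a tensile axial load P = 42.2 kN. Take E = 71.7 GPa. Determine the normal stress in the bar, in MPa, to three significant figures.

115 MPa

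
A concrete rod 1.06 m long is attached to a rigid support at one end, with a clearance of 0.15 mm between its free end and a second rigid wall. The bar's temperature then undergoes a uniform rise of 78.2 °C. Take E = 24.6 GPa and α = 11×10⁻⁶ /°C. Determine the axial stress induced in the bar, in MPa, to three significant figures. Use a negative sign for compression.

Free thermal expansion αLΔT = 11e-6 · 1060 · 78.2 = 0.9118 mm.
The walls engage after the gap closes; constrained expansion = 0.9118 − 0.15 = 0.7618 mm.
The walls impose strain ε = −(0.7618)/1060 = -7.1869e-04; σ = Eε = 24600 · -7.1869e-04 = -17.68 MPa.

-17.7 MPa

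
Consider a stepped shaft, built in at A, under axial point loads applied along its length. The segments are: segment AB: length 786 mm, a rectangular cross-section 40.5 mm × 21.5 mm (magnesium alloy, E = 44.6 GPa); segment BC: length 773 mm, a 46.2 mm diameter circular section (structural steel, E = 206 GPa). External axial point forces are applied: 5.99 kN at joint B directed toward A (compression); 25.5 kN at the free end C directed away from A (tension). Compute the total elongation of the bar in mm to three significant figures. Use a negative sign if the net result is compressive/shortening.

Internal axial forces (sectioning from the free end, tension +): N_BC = 25.5 kN, N_AB = 19.51 kN.
A_AB = 870.8 mm².
A_BC = 1676 mm².
δ_AB = 19510·786/(870.8·44600) = 0.3949 mm
δ_BC = 25500·773/(1676·206000) = 0.05708 mm
δ = Σδ_i = 0.4519 mm.

0.452 mm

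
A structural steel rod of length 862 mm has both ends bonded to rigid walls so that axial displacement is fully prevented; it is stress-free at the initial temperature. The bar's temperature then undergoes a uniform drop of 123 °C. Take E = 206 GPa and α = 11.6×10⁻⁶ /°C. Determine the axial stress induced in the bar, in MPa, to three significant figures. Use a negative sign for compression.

294 MPa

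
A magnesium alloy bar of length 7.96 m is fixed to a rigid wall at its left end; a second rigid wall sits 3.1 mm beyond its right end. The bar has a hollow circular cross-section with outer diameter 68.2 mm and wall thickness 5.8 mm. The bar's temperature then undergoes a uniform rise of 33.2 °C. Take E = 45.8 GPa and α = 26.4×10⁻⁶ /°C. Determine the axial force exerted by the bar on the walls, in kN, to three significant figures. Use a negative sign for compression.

Free thermal expansion αLΔT = 26.4e-6 · 7960 · 33.2 = 6.977 mm.
The walls engage after the gap closes; constrained expansion = 6.977 − 3.1 = 3.877 mm.
The walls impose strain ε = −(3.877)/7960 = -4.8703e-04; σ = Eε = 45800 · -4.8703e-04 = -22.31 MPa.
Wall reaction R = σ·A = -22.31·1137 = -25360 N = -25.36 kN.

-25.4 kN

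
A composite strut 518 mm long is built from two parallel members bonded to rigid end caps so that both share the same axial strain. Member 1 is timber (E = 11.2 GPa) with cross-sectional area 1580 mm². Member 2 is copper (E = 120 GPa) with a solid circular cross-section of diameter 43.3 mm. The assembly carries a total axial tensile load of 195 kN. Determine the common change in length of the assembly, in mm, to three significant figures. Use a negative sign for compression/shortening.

0.520 mm

A_2 = 1473 mm².
Equal strain + equilibrium ⇒ each member carries load in proportion to AE: A₁E₁ = 17700000 N, A₂E₂ = 176700000 N, ΣAE = 194400000 N.
δ = PL/ΣAE = 195000·518/194400000 = 0.5196 mm.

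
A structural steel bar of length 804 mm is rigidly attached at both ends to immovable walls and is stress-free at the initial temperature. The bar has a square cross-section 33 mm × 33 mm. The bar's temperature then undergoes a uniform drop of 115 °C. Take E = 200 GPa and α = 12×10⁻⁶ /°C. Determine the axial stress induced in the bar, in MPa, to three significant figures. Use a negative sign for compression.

276 MPa

Free thermal expansion αLΔT = 12e-6 · 804 · -115 = -1.11 mm.
The walls impose strain ε = −(-1.11)/804 = 1.3800e-03; σ = Eε = 200000 · 1.3800e-03 = 276 MPa.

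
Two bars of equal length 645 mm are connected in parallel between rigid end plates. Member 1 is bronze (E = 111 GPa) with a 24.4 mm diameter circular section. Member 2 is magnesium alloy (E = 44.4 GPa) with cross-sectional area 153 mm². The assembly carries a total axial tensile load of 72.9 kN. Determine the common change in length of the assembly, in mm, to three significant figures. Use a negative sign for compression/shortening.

0.801 mm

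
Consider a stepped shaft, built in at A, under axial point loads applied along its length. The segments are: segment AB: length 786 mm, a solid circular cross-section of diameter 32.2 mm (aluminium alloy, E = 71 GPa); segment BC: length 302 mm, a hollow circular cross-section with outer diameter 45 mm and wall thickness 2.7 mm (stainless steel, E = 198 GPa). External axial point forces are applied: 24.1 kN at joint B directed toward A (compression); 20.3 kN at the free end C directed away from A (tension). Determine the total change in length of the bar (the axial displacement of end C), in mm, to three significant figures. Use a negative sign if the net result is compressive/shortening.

Internal axial forces (sectioning from the free end, tension +): N_BC = 20.3 kN, N_AB = -3.8 kN.
A_AB = 814.3 mm².
A_BC = 358.8 mm².
δ_AB = -3800·786/(814.3·71000) = -0.05166 mm
δ_BC = 20300·302/(358.8·198000) = 0.08629 mm
δ = Σδ_i = 0.03464 mm.

0.0346 mm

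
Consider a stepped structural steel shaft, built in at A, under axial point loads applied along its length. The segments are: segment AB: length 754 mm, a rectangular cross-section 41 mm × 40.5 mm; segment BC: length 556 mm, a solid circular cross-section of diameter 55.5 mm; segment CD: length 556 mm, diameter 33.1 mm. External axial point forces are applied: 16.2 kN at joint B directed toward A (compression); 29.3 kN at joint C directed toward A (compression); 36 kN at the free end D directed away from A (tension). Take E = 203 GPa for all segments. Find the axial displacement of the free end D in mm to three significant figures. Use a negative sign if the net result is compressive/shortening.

0.101 mm

Internal axial forces (sectioning from the free end, tension +): N_CD = 36 kN, N_BC = 6.7 kN, N_AB = -9.5 kN.
A_AB = 1660 mm².
A_BC = 2419 mm².
A_CD = 860.5 mm².
δ_AB = -9500·754/(1660·203000) = -0.02125 mm
δ_BC = 6700·556/(2419·203000) = 0.007585 mm
δ_CD = 36000·556/(860.5·203000) = 0.1146 mm
δ = Σδ_i = 0.1009 mm.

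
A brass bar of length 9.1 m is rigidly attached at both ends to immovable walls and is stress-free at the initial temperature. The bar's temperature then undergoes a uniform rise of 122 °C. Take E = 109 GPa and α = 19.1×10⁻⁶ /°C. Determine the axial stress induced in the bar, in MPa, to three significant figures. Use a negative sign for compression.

Free thermal expansion αLΔT = 19.1e-6 · 9100 · 122 = 21.2 mm.
The walls impose strain ε = −(21.2)/9100 = -2.3302e-03; σ = Eε = 109000 · -2.3302e-03 = -254 MPa.

-254 MPa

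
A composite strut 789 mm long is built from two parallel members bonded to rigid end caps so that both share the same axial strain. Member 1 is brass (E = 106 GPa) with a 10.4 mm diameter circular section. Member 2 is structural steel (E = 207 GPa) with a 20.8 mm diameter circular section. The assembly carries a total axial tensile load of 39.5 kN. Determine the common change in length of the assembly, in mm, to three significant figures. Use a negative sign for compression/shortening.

0.393 mm

A_1 = 84.95 mm².
A_2 = 339.8 mm².
Equal strain + equilibrium ⇒ each member carries load in proportion to AE: A₁E₁ = 9005000 N, A₂E₂ = 70340000 N, ΣAE = 79340000 N.
δ = PL/ΣAE = 39500·789/79340000 = 0.3928 mm.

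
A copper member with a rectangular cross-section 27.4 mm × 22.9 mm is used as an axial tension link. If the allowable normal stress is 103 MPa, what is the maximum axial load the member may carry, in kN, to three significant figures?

64.6 kN

A = 627.5 mm².
P_max = σ_allow · A = 103 · 627.5 = 64630 N = 64.63 kN.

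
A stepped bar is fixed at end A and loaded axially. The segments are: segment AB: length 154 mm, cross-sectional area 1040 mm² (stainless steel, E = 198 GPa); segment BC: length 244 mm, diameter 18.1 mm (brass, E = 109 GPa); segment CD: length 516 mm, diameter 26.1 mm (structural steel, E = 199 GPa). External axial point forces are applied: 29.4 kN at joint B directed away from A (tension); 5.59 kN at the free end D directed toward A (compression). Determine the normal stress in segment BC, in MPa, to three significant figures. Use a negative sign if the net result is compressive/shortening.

Internal axial forces (sectioning from the free end, tension +): N_CD = -5.59 kN, N_BC = -5.59 kN, N_AB = 23.81 kN.
A_BC = 257.3 mm².
σ_BC = N_BC/A_BC = -5590/257.3 = -21.73 MPa.

-21.7 MPa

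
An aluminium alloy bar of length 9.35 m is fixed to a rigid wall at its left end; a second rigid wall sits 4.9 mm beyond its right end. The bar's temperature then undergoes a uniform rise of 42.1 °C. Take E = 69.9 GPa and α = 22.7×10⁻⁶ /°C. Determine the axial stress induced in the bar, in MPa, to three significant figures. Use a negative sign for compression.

-30.2 MPa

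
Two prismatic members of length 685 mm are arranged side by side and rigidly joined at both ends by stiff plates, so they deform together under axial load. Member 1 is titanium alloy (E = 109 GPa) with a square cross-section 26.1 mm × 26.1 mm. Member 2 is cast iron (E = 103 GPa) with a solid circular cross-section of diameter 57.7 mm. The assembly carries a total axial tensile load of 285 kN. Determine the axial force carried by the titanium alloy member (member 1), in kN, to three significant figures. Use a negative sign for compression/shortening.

61.6 kN

A_1 = 681.2 mm².
A_2 = 2615 mm².
Equal strain + equilibrium ⇒ each member carries load in proportion to AE: A₁E₁ = 74250000 N, A₂E₂ = 269300000 N, ΣAE = 343600000 N.
F₁ = P·A₁E₁/ΣAE = 285000·74250000/343600000 = 61590 N.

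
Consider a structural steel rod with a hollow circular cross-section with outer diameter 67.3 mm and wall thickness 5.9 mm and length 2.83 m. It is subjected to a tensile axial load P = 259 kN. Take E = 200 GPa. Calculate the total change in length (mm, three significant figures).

3.22 mm

A = 1138 mm².
δ_mech = NL/(AE) = 259000·2830/(1138·200000) = 3.22 mm.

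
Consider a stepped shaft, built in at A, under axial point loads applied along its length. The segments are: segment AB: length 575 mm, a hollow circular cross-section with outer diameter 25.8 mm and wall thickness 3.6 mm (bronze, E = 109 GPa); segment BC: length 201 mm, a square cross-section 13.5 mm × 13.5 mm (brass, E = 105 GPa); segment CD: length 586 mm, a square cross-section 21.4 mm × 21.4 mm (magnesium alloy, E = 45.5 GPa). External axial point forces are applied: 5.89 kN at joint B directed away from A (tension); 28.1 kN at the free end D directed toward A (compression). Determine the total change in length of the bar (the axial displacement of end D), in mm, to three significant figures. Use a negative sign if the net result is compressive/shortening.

Internal axial forces (sectioning from the free end, tension +): N_CD = -28.1 kN, N_BC = -28.1 kN, N_AB = -22.21 kN.
A_AB = 251.1 mm².
A_BC = 182.2 mm².
A_CD = 458 mm².
δ_AB = -22210·575/(251.1·109000) = -0.4666 mm
δ_BC = -28100·201/(182.2·105000) = -0.2952 mm
δ_CD = -28100·586/(458·45500) = -0.7903 mm
δ = Σδ_i = -1.552 mm.

-1.55 mm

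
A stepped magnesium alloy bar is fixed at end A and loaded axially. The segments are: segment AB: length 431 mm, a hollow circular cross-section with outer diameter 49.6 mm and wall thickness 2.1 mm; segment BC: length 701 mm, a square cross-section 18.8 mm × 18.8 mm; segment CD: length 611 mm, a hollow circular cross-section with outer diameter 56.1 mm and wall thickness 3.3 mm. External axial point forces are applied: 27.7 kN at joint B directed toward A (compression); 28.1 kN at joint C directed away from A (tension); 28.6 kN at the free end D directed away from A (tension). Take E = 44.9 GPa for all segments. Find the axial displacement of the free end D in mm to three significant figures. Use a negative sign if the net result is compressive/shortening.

Internal axial forces (sectioning from the free end, tension +): N_CD = 28.6 kN, N_BC = 56.7 kN, N_AB = 29 kN.
A_AB = 313.4 mm².
A_BC = 353.4 mm².
A_CD = 547.4 mm².
δ_AB = 29000·431/(313.4·44900) = 0.8883 mm
δ_BC = 56700·701/(353.4·44900) = 2.505 mm
δ_CD = 28600·611/(547.4·44900) = 0.711 mm
δ = Σδ_i = 4.104 mm.

4.10 mm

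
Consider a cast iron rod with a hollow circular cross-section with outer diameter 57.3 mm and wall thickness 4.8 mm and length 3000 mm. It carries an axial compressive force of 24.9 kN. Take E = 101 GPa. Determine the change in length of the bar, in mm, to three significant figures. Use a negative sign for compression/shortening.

-0.934 mm

A = 791.7 mm².
δ_mech = NL/(AE) = -24900·3000/(791.7·101000) = -0.9342 mm.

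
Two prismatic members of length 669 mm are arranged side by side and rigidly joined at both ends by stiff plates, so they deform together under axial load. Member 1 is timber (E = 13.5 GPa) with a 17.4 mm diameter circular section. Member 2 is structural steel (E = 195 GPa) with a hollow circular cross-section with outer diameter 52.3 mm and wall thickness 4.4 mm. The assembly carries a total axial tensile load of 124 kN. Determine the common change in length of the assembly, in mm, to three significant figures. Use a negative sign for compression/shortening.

A_1 = 237.8 mm².
A_2 = 662.1 mm².
Equal strain + equilibrium ⇒ each member carries load in proportion to AE: A₁E₁ = 3210000 N, A₂E₂ = 129100000 N, ΣAE = 132300000 N.
δ = PL/ΣAE = 124000·669/132300000 = 0.6269 mm.

0.627 mm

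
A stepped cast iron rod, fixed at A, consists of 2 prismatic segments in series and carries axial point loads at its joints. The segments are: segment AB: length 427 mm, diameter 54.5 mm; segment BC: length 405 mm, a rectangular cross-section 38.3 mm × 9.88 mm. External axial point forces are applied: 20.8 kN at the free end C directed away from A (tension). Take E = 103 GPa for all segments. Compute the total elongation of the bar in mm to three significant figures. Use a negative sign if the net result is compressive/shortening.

Internal axial forces (sectioning from the free end, tension +): N_BC = 20.8 kN, N_AB = 20.8 kN.
A_AB = 2333 mm².
A_BC = 378.4 mm².
δ_AB = 20800·427/(2333·103000) = 0.03696 mm
δ_BC = 20800·405/(378.4·103000) = 0.2161 mm
δ = Σδ_i = 0.2531 mm.

0.253 mm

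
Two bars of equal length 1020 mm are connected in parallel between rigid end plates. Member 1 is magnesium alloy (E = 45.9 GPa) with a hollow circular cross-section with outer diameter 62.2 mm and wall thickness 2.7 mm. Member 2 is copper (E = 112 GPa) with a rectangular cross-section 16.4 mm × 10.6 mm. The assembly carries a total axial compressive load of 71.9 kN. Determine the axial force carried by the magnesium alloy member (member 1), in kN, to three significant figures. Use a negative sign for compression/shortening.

A_1 = 504.7 mm².
A_2 = 173.8 mm².
Equal strain + equilibrium ⇒ each member carries load in proportion to AE: A₁E₁ = 23170000 N, A₂E₂ = 19470000 N, ΣAE = 42640000 N.
F₁ = P·A₁E₁/ΣAE = -71900·23170000/42640000 = -39070 N.

-39.1 kN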